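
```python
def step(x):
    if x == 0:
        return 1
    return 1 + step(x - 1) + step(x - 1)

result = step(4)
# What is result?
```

step(x) = 1 + 2·step(x-1), step(0)=1. Closed form: (1+1)·2^4 - 1 = 31.

Answer: 31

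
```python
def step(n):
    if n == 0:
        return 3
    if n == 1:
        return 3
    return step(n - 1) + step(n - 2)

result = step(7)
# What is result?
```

Build up from base cases: step(0)=3, step(1)=3, step(2)=6, step(3)=9, step(4)=15, step(5)=24, step(6)=39, ..., step(7)=63

Answer: 63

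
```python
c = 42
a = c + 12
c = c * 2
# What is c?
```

Trace:
`c = 42` → c = 42
`a = c + 12` → a = 54
`c = c * 2` → c = 84
So c = 84

Answer: 84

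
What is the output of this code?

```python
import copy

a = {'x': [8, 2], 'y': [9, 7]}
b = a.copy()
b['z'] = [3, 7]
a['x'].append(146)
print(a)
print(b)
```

Key concept: shallow copy of dict with mutable values.
Step by step:
`a = {'x': [8, 2], 'y': [9, 7]}` → a = {'x': [8, 2], 'y': [9, 7]}
`b = a.copy()` → b = {'x': [8, 2], 'y': [9, 7]}
`b['z'] = [3, 7]` → b = {'x': [8, 2], 'y': [9, 7], 'z': [3, 7]}
`a['x'].append(146)` → a = {'x': [8, 2, 146], 'y': [9, 7]}; b = {'x': [8, 2, 146], 'y': [9, 7], 'z': [3, 7]}
`print(a)` → prints {'x': [8, 2, 146], 'y': [9, 7]}
`print(b)` → prints {'x': [8, 2, 146], 'y': [9, 7], 'z': [3, 7]}

Answer:
{'x': [8, 2, 146], 'y': [9, 7]}
{'x': [8, 2, 146], 'y': [9, 7], 'z': [3, 7]}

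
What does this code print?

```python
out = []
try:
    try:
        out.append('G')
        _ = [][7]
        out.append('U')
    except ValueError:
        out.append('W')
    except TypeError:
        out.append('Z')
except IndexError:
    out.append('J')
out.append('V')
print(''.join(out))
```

Execution trace: 'G' (try body) → 'J' (outer except IndexError) → 'V' (after the try/except). Output: GJV

Answer: GJV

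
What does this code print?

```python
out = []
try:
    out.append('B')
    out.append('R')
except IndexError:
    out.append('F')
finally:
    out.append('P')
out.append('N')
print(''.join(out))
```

Execution trace: 'B' (try body) → 'R' (try body, no exception) → 'P' (finally) → 'N' (after the try/except). Output: BRPN

Answer: BRPN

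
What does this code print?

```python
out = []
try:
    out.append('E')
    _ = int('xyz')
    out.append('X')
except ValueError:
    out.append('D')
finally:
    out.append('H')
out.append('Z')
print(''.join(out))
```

Execution trace: 'E' (try body) → 'D' (except ValueError) → 'H' (finally) → 'Z' (after the try/except). Output: EDHZ

Answer: EDHZ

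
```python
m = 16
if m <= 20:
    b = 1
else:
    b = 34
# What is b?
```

Trace:
`m = 16` → m = 16
`if m <= 20: ...` → m <= 20 is True → b = 1
So b = 1

Answer: 1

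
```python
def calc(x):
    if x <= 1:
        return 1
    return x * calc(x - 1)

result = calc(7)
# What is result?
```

calc(7) = 7 * 6 * 5 * 4 * 3 * 2 * 1 = 5040

Answer: 5040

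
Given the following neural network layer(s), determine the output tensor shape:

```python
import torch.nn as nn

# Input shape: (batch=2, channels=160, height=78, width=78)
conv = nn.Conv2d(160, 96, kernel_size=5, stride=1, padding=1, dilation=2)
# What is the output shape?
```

Input: (2, 160, 78, 78) -> Output: (2, 96, 72, 72)

Answer: (2, 96, 72, 72)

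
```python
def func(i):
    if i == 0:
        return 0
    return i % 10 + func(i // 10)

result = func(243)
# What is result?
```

Sum of digits of 243: 3 + 4 + 2 = 9

Answer: 9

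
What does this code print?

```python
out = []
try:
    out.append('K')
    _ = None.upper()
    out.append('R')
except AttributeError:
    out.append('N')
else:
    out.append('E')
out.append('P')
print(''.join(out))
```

Execution trace: 'K' (try body) → 'N' (except AttributeError) → 'P' (after the try/except). Output: KNP

Answer: KNP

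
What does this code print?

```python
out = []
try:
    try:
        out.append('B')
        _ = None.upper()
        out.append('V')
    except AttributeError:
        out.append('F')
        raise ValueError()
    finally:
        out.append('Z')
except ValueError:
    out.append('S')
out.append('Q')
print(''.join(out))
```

Execution trace: 'B' (try body) → 'F' (except AttributeError) → 'Z' (finally) → 'S' (outer except ValueError) → 'Q' (after the try/except). Output: BFZSQ

Answer: BFZSQ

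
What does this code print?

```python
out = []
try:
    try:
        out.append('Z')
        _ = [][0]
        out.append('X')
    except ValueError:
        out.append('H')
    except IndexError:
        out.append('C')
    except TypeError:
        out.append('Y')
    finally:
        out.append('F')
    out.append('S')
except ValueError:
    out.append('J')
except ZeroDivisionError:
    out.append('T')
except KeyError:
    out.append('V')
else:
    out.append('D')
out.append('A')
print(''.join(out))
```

Execution trace: 'Z' (inner try body) → 'C' (inner except IndexError) → 'F' (inner finally) → 'S' (try body, no exception) → 'D' (else) → 'A' (after the try/except). Output: ZCFSDA

Answer: ZCFSDA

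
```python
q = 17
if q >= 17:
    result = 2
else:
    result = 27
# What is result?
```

Trace:
`q = 17` → q = 17
`if q >= 17: ...` → q >= 17 is True → result = 2
So result = 2

Answer: 2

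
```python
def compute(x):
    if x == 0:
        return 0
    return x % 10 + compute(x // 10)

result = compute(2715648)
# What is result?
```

Sum of digits of 2715648: 8 + 4 + 6 + 5 + 1 + 7 + 2 = 33

Answer: 33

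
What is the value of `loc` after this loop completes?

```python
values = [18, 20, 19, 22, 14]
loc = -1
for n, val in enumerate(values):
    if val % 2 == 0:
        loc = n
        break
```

First even number index in [18, 20, 19, 22, 14]
`loc` takes the values: -1 → 0

Answer: 0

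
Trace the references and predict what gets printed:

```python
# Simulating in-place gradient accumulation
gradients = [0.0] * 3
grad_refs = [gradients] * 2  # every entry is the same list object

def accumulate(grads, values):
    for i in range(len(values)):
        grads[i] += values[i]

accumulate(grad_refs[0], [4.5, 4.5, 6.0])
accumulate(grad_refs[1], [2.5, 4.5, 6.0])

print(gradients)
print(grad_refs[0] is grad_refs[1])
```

Key concept: gradient accumulation aliasing.
Step by step:
`gradients = [0.0] * 3` → gradients = [0.0, 0.0, 0.0]
`grad_refs = [gradients] * 2` → grad_refs = [[0.0, 0.0, 0.0], [0.0, 0.0, 0.0]]
`accumulate(grad_refs[0], [4.5, 4.5, 6.0])` → gradients = [4.5, 4.5, 6.0]; grad_refs = [[4.5, 4.5, 6.0], [4.5, 4.5, 6.0]]
`accumulate(grad_refs[1], [2.5, 4.5, 6.0])` → gradients = [7.0, 9.0, 12.0]; grad_refs = [[7.0, 9.0, 12.0], [7.0, 9.0, 12.0]]
`print(gradients)` → prints [7.0, 9.0, 12.0]
`print(grad_refs[0] is grad_refs[1])` → prints True

Answer:
[7.0, 9.0, 12.0]
True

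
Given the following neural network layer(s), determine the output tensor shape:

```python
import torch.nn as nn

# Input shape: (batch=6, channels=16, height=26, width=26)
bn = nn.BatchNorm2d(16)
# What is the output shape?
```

Input: (6, 16, 26, 26) -> Output: (6, 16, 26, 26)

Answer: (6, 16, 26, 26)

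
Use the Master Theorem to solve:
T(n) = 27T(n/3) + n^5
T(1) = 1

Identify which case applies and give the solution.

a=27, b=3, f(n)=n^5. log_3(27) = 3. Since c=5 > 3 and the regularity condition holds (27(n/3)^5 = (27/3^5)n^5 with 27/3^5 < 1), Case 3 applies: T(n) = Θ(f(n)) = O(n^5).

Answer: O(n^5) - Case 3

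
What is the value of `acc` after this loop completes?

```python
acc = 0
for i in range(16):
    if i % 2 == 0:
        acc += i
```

Sum of even numbers 0 to 15
`acc` takes the values: 0 → 2 → 6 → 12 → 20 → 30 → 42 → 56

Answer: 56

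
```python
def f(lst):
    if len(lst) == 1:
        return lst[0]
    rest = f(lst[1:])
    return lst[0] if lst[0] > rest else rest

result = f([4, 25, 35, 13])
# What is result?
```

Recursive max over [4, 25, 35, 13] = 35

Answer: 35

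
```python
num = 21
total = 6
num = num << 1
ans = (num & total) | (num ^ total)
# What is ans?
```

Trace:
`num = 21` → num = 21
`total = 6` → total = 6
`num = num << 1` → num = 42
`ans = (num & total) | (num ^ total)` → ans = 46
So ans = 46

Answer: 46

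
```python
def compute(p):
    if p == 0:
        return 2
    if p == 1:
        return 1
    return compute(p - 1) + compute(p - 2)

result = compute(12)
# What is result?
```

Build up from base cases: compute(0)=2, compute(1)=1, compute(2)=3, compute(3)=4, compute(4)=7, compute(5)=11, compute(6)=18, ..., compute(12)=322

Answer: 322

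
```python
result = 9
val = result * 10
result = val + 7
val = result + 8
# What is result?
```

Trace:
`result = 9` → result = 9
`val = result * 10` → val = 90
`result = val + 7` → result = 97
`val = result + 8` → val = 105
So result = 97

Answer: 97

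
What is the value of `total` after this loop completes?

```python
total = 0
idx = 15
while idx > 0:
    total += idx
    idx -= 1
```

Sum 15 down to 1
`total` takes the values: 0 → 15 → 29 → 42 → 54 → 65 → 75 → 84 → 92 → 99 → 105 → 110 → 114 → 117 → 119 → 120

Answer: 120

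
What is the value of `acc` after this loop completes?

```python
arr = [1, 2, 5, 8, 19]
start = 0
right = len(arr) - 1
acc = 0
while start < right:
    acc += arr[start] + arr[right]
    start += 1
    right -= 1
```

Sum of pairs from ends
`acc` takes the values: 0 → 20 → 30

Answer: 30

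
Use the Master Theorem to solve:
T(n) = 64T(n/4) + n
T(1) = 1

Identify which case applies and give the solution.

a=64, b=4, f(n)=n. log_4(64) = 3. Since c=1 < 3, Case 1 applies: T(n) = Θ(n^log_b(a)) = O(n^3).

Answer: O(n^3) - Case 1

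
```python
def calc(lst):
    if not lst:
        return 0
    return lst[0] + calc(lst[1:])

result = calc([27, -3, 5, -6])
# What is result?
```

27 + (-3) + 5 + (-6) + 0 = 23

Answer: 23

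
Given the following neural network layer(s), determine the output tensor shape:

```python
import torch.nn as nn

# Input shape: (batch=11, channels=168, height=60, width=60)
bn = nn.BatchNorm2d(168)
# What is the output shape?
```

Input: (11, 168, 60, 60) -> Output: (11, 168, 60, 60)

Answer: (11, 168, 60, 60)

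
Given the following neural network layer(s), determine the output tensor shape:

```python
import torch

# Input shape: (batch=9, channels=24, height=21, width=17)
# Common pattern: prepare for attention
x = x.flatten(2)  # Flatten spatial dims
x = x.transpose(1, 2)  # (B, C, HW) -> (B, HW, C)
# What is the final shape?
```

Input: (9, 24, 21, 17) -> after flatten(2): (9, 24, 357) -> Output: (9, 357, 24)

Answer: (9, 357, 24)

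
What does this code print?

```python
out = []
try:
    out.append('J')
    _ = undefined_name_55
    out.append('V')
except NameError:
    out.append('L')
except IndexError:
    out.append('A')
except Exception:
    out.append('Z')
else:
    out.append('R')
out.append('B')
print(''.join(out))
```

Execution trace: 'J' (try body) → 'L' (except NameError) → 'B' (after the try/except). Output: JLB

Answer: JLB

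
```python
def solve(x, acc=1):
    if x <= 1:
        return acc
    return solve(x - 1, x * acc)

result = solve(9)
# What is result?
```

Accumulator trace (n, acc): (9, 1) -> (8, 9) -> (7, 72) -> (6, 504) -> (5, 3024) -> (4, 15120) -> (3, 60480) -> (2, 181440) -> (1, 362880) -> return 362880

Answer: 362880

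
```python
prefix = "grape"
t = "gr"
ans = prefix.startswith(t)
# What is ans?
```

Trace:
`prefix = "grape"` → prefix = 'grape'
`t = "gr"` → t = 'gr'
`ans = prefix.startswith(t)` → ans = True
So ans = True

Answer: True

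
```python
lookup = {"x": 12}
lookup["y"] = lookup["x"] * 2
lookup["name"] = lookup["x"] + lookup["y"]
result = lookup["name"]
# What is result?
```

Trace:
`lookup = {"x": 12}` → lookup = {'x': 12}
`lookup["y"] = lookup["x"] * 2` → lookup = {'x': 12, 'y': 24}
`lookup["name"] = lookup["x"] + lookup["y"]` → lookup = {'x': 12, 'y': 24, 'name': 36}
`result = lookup["name"]` → result = 36
So result = 36

Answer: 36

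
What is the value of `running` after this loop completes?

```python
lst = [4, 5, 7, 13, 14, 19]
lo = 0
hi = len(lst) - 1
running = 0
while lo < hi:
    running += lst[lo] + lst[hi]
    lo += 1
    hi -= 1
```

Sum of pairs from ends
`running` takes the values: 0 → 23 → 42 → 62

Answer: 62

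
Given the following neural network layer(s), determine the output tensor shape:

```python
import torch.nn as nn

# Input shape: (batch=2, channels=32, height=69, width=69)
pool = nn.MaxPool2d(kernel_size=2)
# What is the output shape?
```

Input: (2, 32, 69, 69) -> Output: (2, 32, 34, 34)

Answer: (2, 32, 34, 34)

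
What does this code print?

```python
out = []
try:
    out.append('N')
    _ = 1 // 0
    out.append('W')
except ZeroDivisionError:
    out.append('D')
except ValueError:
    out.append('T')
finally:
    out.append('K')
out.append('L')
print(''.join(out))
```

Execution trace: 'N' (try body) → 'D' (except ZeroDivisionError) → 'K' (finally) → 'L' (after the try/except). Output: NDKL

Answer: NDKL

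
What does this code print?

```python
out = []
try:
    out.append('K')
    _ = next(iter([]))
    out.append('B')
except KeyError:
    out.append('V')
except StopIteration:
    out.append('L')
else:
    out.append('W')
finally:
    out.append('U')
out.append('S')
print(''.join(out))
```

Execution trace: 'K' (try body) → 'L' (except StopIteration) → 'U' (finally) → 'S' (after the try/except). Output: KLUS

Answer: KLUS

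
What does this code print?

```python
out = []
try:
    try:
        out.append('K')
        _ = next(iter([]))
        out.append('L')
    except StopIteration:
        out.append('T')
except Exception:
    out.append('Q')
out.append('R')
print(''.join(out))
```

Execution trace: 'K' (inner try body) → 'T' (inner except StopIteration) → 'R' (after the try/except). Output: KTR

Answer: KTR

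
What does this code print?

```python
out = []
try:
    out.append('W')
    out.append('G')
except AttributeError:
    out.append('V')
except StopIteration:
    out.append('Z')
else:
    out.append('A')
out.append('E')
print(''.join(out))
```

Execution trace: 'W' (try body) → 'G' (try body, no exception) → 'A' (else) → 'E' (after the try/except). Output: WGAE

Answer: WGAE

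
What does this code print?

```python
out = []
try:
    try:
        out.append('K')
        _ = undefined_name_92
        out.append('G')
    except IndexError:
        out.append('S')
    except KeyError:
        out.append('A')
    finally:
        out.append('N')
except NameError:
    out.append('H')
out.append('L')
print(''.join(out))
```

Execution trace: 'K' (try body) → 'N' (finally) → 'H' (outer except NameError) → 'L' (after the try/except). Output: KNHL

Answer: KNHL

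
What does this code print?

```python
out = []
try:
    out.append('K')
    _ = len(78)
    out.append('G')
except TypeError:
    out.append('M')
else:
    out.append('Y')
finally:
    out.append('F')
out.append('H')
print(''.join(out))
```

Execution trace: 'K' (try body) → 'M' (except TypeError) → 'F' (finally) → 'H' (after the try/except). Output: KMFH

Answer: KMFH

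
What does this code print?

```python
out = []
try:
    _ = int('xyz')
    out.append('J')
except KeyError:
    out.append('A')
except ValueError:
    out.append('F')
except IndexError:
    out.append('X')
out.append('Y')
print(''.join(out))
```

Execution trace: 'F' (except ValueError) → 'Y' (after the try/except). Output: FY

Answer: FY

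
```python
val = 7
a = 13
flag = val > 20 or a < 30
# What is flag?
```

Trace:
`val = 7` → val = 7
`a = 13` → a = 13
`flag = val > 20 or a < 30` → flag = True
So flag = True

Answer: True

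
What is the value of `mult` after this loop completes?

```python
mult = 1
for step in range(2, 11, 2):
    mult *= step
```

Product of even numbers 2 to 10
`mult` takes the values: 1 → 2 → 8 → 48 → 384 → 3840

Answer: 3840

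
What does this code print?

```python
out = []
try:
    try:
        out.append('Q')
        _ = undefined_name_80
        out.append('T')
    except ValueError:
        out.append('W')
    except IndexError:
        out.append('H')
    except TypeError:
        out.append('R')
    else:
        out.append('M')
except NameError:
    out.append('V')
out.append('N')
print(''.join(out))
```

Execution trace: 'Q' (try body) → 'V' (outer except NameError) → 'N' (after the try/except). Output: QVN

Answer: QVN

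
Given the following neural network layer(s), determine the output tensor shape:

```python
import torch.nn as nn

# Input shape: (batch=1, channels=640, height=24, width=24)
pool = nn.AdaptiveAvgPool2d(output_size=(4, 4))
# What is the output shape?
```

Input: (1, 640, 24, 24) -> Output: (1, 640, 4, 4)

Answer: (1, 640, 4, 4)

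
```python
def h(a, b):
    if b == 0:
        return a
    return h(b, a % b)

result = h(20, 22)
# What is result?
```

h(20, 22) -> h(22, 20) -> h(20, 2) -> h(2, 0) -> 2

Answer: 2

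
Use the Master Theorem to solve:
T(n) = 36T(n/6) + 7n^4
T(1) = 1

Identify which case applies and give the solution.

a=36, b=6, f(n)=7n^4. log_6(36) = 2. Since c=4 > 2 and the regularity condition holds (36(n/6)^4 = (36/6^4)n^4 with 36/6^4 < 1), Case 3 applies: T(n) = Θ(f(n)) = O(n^4).

Answer: O(n^4) - Case 3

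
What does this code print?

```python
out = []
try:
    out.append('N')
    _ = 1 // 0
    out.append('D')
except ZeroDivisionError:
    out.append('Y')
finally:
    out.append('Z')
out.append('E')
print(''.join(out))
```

Execution trace: 'N' (try body) → 'Y' (except ZeroDivisionError) → 'Z' (finally) → 'E' (after the try/except). Output: NYZE

Answer: NYZE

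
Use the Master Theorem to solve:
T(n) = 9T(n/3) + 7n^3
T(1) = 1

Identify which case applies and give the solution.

a=9, b=3, f(n)=7n^3. log_3(9) = 2. Since c=3 > 2 and the regularity condition holds (9(n/3)^3 = (9/3^3)n^3 with 9/3^3 < 1), Case 3 applies: T(n) = Θ(f(n)) = O(n^3).

Answer: O(n^3) - Case 3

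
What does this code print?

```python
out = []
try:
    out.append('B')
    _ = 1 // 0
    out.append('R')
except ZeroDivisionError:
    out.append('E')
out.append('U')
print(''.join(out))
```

Execution trace: 'B' (try body) → 'E' (except ZeroDivisionError) → 'U' (after the try/except). Output: BEU

Answer: BEU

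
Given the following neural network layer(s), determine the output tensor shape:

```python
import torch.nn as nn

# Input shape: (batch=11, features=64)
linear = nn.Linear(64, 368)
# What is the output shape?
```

Input: (11, 64) -> Output: (11, 368)

Answer: (11, 368)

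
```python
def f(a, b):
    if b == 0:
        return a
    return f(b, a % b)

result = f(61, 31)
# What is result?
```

f(61, 31) -> f(31, 30) -> f(30, 1) -> f(1, 0) -> 1

Answer: 1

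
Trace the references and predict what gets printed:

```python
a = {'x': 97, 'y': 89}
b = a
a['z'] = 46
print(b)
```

Key concept: dict aliasing.
Step by step:
`a = {'x': 97, 'y': 89}` → a = {'x': 97, 'y': 89}
`b = a` → b = {'x': 97, 'y': 89} (same object as a)
`a['z'] = 46` → a = {'x': 97, 'y': 89, 'z': 46} (same object as b); b = {'x': 97, 'y': 89, 'z': 46} (same object as a)
`print(b)` → prints {'x': 97, 'y': 89, 'z': 46}

Answer: {'x': 97, 'y': 89, 'z': 46}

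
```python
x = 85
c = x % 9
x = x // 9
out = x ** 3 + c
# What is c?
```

Trace:
`x = 85` → x = 85
`c = x % 9` → c = 4
`x = x // 9` → x = 9
`out = x ** 3 + c` → out = 733
So c = 4

Answer: 4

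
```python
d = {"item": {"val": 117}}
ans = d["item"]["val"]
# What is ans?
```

Trace:
`d = {"item": {"val": 117}}` → d = {'item': {'val': 117}}
`ans = d["item"]["val"]` → ans = 117
So ans = 117

Answer: 117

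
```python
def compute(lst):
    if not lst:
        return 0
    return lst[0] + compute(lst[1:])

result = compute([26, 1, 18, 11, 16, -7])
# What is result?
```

26 + 1 + 18 + 11 + 16 + (-7) + 0 = 65

Answer: 65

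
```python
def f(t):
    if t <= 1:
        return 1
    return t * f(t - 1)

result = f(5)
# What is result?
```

f(5) = 5 * 4 * 3 * 2 * 1 = 120

Answer: 120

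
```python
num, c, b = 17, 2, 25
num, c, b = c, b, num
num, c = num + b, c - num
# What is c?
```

Trace:
`num, c, b = 17, 2, 25` → num = 17; c = 2; b = 25
`num, c, b = c, b, num` → num = 2; c = 25; b = 17
`num, c = num + b, c - num` → num = 19; c = 23
So c = 23

Answer: 23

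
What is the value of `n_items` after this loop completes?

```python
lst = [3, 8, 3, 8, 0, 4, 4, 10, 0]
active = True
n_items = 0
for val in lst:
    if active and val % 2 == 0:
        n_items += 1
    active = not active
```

Count even values at even positions
`n_items` takes the values: 0 → 1 → 2 → 3

Answer: 3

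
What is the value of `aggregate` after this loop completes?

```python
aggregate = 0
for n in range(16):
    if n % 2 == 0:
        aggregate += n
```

Sum of even numbers 0 to 15
`aggregate` takes the values: 0 → 2 → 6 → 12 → 20 → 30 → 42 → 56

Answer: 56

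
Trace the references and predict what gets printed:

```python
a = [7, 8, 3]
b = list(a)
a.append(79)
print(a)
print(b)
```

Key concept: list() constructor creates copy.
Step by step:
`a = [7, 8, 3]` → a = [7, 8, 3]
`b = list(a)` → b = [7, 8, 3]
`a.append(79)` → a = [7, 8, 3, 79]
`print(a)` → prints [7, 8, 3, 79]
`print(b)` → prints [7, 8, 3]

Answer:
[7, 8, 3, 79]
[7, 8, 3]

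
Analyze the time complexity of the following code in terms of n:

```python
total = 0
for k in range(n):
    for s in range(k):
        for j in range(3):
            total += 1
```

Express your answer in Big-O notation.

Each loop level contributes: n × n × 1. Multiplying the contributions gives O(n^2).

Answer: O(n^2)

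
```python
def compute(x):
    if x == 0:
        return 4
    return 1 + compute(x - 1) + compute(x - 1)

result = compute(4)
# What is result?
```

compute(x) = 1 + 2·compute(x-1), compute(0)=4. Closed form: (4+1)·2^4 - 1 = 79.

Answer: 79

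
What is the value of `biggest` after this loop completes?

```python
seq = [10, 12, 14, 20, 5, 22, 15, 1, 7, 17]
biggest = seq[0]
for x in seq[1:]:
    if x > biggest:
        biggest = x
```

Maximum of [10, 12, 14, 20, 5, 22, 15, 1, 7, 17]
`biggest` takes the values: 10 → 12 → 14 → 20 → 22

Answer: 22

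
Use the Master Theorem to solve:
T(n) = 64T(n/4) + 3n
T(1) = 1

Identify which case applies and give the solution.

a=64, b=4, f(n)=3n. log_4(64) = 3. Since c=1 < 3, Case 1 applies: T(n) = Θ(n^log_b(a)) = O(n^3).

Answer: O(n^3) - Case 1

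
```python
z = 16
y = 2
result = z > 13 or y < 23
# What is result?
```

Trace:
`z = 16` → z = 16
`y = 2` → y = 2
`result = z > 13 or y < 23` → result = True
So result = True

Answer: True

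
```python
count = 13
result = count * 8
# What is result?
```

Trace:
`count = 13` → count = 13
`result = count * 8` → result = 104
So result = 104

Answer: 104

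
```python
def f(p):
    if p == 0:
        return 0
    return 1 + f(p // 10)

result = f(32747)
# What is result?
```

Count of digits of 32747: 5

Answer: 5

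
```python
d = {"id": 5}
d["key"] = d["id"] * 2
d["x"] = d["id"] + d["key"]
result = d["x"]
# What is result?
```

Trace:
`d = {"id": 5}` → d = {'id': 5}
`d["key"] = d["id"] * 2` → d = {'id': 5, 'key': 10}
`d["x"] = d["id"] + d["key"]` → d = {'id': 5, 'key': 10, 'x': 15}
`result = d["x"]` → result = 15
So result = 15

Answer: 15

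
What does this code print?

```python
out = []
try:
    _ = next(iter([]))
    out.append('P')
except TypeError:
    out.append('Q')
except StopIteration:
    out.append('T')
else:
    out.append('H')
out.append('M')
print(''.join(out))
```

Execution trace: 'T' (except StopIteration) → 'M' (after the try/except). Output: TM

Answer: TM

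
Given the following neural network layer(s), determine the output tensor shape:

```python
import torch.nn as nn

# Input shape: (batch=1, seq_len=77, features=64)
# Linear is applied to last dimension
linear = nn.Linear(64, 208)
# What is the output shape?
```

Input: (1, 77, 64) -> Output: (1, 77, 208)

Answer: (1, 77, 208)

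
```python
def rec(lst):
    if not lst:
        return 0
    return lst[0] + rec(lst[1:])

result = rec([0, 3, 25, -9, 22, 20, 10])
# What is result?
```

0 + 3 + 25 + (-9) + 22 + 20 + 10 + 0 = 71

Answer: 71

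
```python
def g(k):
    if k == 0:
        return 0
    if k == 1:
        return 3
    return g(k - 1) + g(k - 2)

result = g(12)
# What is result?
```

Build up from base cases: g(0)=0, g(1)=3, g(2)=3, g(3)=6, g(4)=9, g(5)=15, g(6)=24, ..., g(12)=432

Answer: 432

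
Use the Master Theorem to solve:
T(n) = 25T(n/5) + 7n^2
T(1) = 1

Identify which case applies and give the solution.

a=25, b=5, f(n)=7n^2. log_5(25) = 2. Since c=2 = 2, Case 2 applies: T(n) = Θ(n^log_b(a) · log n) = O(n^2 log n).

Answer: O(n^2 log n) - Case 2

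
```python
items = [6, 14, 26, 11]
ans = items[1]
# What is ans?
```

Trace:
`items = [6, 14, 26, 11]` → items = [6, 14, 26, 11]
`ans = items[1]` → ans = 14
So ans = 14

Answer: 14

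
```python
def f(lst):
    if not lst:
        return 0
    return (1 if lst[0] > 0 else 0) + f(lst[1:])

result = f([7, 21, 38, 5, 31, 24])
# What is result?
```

Count of positive elements in [7, 21, 38, 5, 31, 24] = 6

Answer: 6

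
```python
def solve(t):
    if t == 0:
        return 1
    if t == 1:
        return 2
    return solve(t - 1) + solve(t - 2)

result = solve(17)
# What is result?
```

Build up from base cases: solve(0)=1, solve(1)=2, solve(2)=3, solve(3)=5, solve(4)=8, solve(5)=13, solve(6)=21, ..., solve(17)=4181

Answer: 4181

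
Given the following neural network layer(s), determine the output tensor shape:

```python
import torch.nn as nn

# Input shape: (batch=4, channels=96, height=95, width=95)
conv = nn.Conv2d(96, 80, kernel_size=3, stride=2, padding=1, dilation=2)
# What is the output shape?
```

Input: (4, 96, 95, 95) -> Output: (4, 80, 47, 47)

Answer: (4, 80, 47, 47)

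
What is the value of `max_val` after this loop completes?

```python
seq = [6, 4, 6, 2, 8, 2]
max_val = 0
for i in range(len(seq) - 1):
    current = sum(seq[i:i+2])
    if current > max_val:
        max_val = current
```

Max sum of 2-element window in [6, 4, 6, 2, 8, 2]
`max_val` takes the values: 0 → 10

Answer: 10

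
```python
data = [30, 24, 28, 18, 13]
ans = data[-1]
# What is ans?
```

Trace:
`data = [30, 24, 28, 18, 13]` → data = [30, 24, 28, 18, 13]
`ans = data[-1]` → ans = 13
So ans = 13

Answer: 13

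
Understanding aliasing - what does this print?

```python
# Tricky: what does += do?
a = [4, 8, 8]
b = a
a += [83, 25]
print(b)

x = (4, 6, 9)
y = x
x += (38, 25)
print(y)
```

Key concept: += behavior differs for mutable vs immutable.
Step by step:
`a = [4, 8, 8]` → a = [4, 8, 8]
`b = a` → b = [4, 8, 8] (same object as a)
`a += [83, 25]` → a = [4, 8, 8, 83, 25] (same object as b); b = [4, 8, 8, 83, 25] (same object as a)
`print(b)` → prints [4, 8, 8, 83, 25]
`x = (4, 6, 9)` → x = (4, 6, 9)
`y = x` → y = (4, 6, 9)
`x += (38, 25)` → x = (4, 6, 9, 38, 25)
`print(y)` → prints (4, 6, 9)

Answer:
[4, 8, 8, 83, 25]
(4, 6, 9)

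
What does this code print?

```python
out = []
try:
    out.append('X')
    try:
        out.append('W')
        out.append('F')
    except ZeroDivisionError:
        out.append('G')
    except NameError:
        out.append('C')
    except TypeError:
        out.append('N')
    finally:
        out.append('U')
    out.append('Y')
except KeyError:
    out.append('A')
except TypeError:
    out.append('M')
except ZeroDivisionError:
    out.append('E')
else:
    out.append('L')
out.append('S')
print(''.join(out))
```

Execution trace: 'X' (try body) → 'W' (inner try body) → 'F' (inner try body, no exception) → 'U' (inner finally) → 'Y' (try body, no exception) → 'L' (else) → 'S' (after the try/except). Output: XWFUYLS

Answer: XWFUYLS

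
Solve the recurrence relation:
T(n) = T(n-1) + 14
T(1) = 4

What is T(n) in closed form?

Unrolling: T(n) = T(1) + 14·(n-1) = 4 + 14(n-1) = 14n - 10.

Answer: T(n) = 14n - 10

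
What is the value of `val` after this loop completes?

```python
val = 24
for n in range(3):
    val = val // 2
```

Halve 3 times: 24 // 2^3 = 3
`val` takes the values: 24 → 12 → 6 → 3

Answer: 3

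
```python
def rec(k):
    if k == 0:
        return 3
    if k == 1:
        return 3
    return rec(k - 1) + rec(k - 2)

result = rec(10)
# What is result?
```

Build up from base cases: rec(0)=3, rec(1)=3, rec(2)=6, rec(3)=9, rec(4)=15, rec(5)=24, rec(6)=39, ..., rec(10)=267

Answer: 267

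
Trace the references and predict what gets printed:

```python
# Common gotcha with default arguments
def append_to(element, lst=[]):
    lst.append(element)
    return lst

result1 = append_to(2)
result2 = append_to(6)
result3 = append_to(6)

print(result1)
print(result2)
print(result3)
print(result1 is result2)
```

Key concept: mutable default argument gotcha.
Step by step:
`result1 = append_to(2)` → result1 = [2]
`result2 = append_to(6)` → result1 = [2, 6] (same object as result2); result2 = [2, 6] (same object as result1)
`result3 = append_to(6)` → result1 = [2, 6, 6] (same object as result2, result3); result2 = [2, 6, 6] (same object as result1, result3); result3 = [2, 6, 6] (same object as result1, result2)
`print(result1)` → prints [2, 6, 6]
`print(result2)` → prints [2, 6, 6]
`print(result3)` → prints [2, 6, 6]
`print(result1 is result2)` → prints True

Answer:
[2, 6, 6]
[2, 6, 6]
[2, 6, 6]
True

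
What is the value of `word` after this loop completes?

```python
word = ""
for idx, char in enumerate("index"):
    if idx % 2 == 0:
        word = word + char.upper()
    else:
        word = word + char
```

Uppercase even positions in 'index'
`word` takes the values: "" → "I" → "In" → "InD" → "InDe" → "InDeX"

Answer: "InDeX"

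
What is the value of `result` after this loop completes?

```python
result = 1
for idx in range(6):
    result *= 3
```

3^6 = 729
`result` takes the values: 1 → 3 → 9 → 27 → 81 → 243 → 729

Answer: 729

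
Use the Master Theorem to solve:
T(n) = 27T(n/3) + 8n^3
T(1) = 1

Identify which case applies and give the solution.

a=27, b=3, f(n)=8n^3. log_3(27) = 3. Since c=3 = 3, Case 2 applies: T(n) = Θ(n^log_b(a) · log n) = O(n^3 log n).

Answer: O(n^3 log n) - Case 2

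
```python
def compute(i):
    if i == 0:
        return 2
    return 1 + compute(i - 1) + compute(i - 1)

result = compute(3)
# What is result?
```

compute(i) = 1 + 2·compute(i-1), compute(0)=2. Closed form: (2+1)·2^3 - 1 = 23.

Answer: 23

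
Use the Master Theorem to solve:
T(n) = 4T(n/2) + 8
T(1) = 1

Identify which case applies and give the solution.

a=4, b=2, f(n)=8. log_2(4) = 2. Since c=0 < 2, Case 1 applies: T(n) = Θ(n^log_b(a)) = O(n^2).

Answer: O(n^2) - Case 1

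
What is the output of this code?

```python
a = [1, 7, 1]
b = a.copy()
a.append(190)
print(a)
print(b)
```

Key concept: list.copy() creates independent copy.
Step by step:
`a = [1, 7, 1]` → a = [1, 7, 1]
`b = a.copy()` → b = [1, 7, 1]
`a.append(190)` → a = [1, 7, 1, 190]
`print(a)` → prints [1, 7, 1, 190]
`print(b)` → prints [1, 7, 1]

Answer:
[1, 7, 1, 190]
[1, 7, 1]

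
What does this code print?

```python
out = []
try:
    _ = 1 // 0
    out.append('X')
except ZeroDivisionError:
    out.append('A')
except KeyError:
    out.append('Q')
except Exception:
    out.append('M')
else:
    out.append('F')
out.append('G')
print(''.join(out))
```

Execution trace: 'A' (except ZeroDivisionError) → 'G' (after the try/except). Output: AG

Answer: AG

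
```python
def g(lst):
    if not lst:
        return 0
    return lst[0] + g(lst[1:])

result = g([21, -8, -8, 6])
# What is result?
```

21 + (-8) + (-8) + 6 + 0 = 11

Answer: 11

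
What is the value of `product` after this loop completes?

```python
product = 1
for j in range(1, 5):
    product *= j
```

4! = 24
`product` takes the values: 1 → 2 → 6 → 24

Answer: 24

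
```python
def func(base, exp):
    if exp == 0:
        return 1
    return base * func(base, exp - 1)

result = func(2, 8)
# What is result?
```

func(2, 8) = 2 * 2 * 2 * 2 * 2 * 2 * 2 * 2 = 256

Answer: 256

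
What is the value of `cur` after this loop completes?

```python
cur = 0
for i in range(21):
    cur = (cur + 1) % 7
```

Increment mod 7, 21 times = 0
`cur` takes the values: 0 → 1 → 2 → 3 → 4 → 5 → 6 → 0 → 1 → 2 → 3 → 4 → 5 → 6 → 0 → 1 → 2 → 3 → 4 → 5 → 6 → 0

Answer: 0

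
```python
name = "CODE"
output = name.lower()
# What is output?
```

Trace:
`name = "CODE"` → name = 'CODE'
`output = name.lower()` → output = 'code'
So output = 'code'

Answer: 'code'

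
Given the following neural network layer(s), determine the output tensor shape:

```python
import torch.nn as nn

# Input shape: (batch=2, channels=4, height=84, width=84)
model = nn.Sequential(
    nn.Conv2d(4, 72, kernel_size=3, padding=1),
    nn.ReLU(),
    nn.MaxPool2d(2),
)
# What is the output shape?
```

Input: (2, 4, 84, 84) -> after Conv2d: (2, 72, 84, 84) -> after ReLU: (2, 72, 84, 84) -> Output: (2, 72, 42, 42)

Answer: (2, 72, 42, 42)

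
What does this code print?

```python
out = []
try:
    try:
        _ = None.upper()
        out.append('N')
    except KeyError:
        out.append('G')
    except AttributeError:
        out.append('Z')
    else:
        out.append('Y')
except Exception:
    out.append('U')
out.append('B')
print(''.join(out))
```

Execution trace: 'Z' (inner except AttributeError) → 'B' (after the try/except). Output: ZB

Answer: ZB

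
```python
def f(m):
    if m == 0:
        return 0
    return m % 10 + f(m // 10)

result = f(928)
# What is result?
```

Sum of digits of 928: 8 + 2 + 9 = 19

Answer: 19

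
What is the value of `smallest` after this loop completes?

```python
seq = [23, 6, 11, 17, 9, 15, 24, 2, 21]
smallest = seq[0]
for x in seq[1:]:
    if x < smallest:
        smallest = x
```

Minimum of [23, 6, 11, 17, 9, 15, 24, 2, 21]
`smallest` takes the values: 23 → 6 → 2

Answer: 2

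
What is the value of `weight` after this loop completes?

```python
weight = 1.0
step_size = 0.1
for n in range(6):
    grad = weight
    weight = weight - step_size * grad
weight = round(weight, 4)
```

Gradient descent: w = 1.0 * (1 - 0.1)^6
`weight` takes the values: 1.0 → 0.9 → 0.81 → 0.729 → 0.6561 → 0.59049 → 0.531441 → 0.5314

Answer: 0.5314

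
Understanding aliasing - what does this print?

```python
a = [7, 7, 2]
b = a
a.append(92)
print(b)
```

Key concept: basic list aliasing.
Step by step:
`a = [7, 7, 2]` → a = [7, 7, 2]
`b = a` → b = [7, 7, 2] (same object as a)
`a.append(92)` → a = [7, 7, 2, 92] (same object as b); b = [7, 7, 2, 92] (same object as a)
`print(b)` → prints [7, 7, 2, 92]

Answer: [7, 7, 2, 92]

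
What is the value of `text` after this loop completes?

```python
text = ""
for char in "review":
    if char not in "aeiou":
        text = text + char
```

Remove vowels from 'review'
`text` takes the values: "" → "r" → "rv" → "rvw"

Answer: "rvw"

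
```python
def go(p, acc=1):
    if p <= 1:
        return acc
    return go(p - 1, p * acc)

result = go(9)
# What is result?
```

Accumulator trace (n, acc): (9, 1) -> (8, 9) -> (7, 72) -> (6, 504) -> (5, 3024) -> (4, 15120) -> (3, 60480) -> (2, 181440) -> (1, 362880) -> return 362880

Answer: 362880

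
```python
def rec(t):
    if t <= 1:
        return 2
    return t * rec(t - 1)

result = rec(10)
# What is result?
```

rec(10) = 10 * 9 * 8 * 7 * 6 * 5 * 4 * 3 * 2 * 2 = 7257600

Answer: 7257600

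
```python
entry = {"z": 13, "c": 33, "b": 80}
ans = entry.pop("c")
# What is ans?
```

Trace:
`entry = {"z": 13, "c": 33, "b": 80}` → entry = {'z': 13, 'c': 33, 'b': 80}
`ans = entry.pop("c")` → entry = {'z': 13, 'b': 80}; ans = 33
So ans = 33

Answer: 33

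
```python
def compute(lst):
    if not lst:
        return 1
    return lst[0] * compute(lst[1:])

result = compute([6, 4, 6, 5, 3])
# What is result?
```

Product over [6, 4, 6, 5, 3] = 6 * 4 * 6 * 5 * 3 = 2160

Answer: 2160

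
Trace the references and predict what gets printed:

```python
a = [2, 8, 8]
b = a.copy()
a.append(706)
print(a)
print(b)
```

Key concept: list.copy() creates independent copy.
Step by step:
`a = [2, 8, 8]` → a = [2, 8, 8]
`b = a.copy()` → b = [2, 8, 8]
`a.append(706)` → a = [2, 8, 8, 706]
`print(a)` → prints [2, 8, 8, 706]
`print(b)` → prints [2, 8, 8]

Answer:
[2, 8, 8, 706]
[2, 8, 8]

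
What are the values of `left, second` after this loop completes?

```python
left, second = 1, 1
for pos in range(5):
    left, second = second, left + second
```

Fibonacci: after 5 iterations
`left, second` takes the values: (1, 1) → (1, 2) → (2, 3) → (3, 5) → (5, 8) → (8, 13)

Answer: 8, 13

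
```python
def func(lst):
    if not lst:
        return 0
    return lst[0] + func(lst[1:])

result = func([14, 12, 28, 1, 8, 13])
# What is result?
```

14 + 12 + 28 + 1 + 8 + 13 + 0 = 76

Answer: 76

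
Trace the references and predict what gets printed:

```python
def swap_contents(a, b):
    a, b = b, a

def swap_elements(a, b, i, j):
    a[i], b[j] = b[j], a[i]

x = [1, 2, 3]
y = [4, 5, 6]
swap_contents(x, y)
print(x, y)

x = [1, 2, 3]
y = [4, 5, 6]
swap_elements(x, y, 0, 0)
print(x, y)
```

Key concept: parameter rebinding vs mutation.
Step by step:
`x = [1, 2, 3]` → x = [1, 2, 3]
`y = [4, 5, 6]` → y = [4, 5, 6]
`swap_contents(x, y)` → no visible change to tracked variables
`print(x, y)` → prints [1, 2, 3] [4, 5, 6]
`x = [1, 2, 3]` → x = [1, 2, 3]
`y = [4, 5, 6]` → y = [4, 5, 6]
`swap_elements(x, y, 0, 0)` → x = [4, 2, 3]; y = [1, 5, 6]
`print(x, y)` → prints [4, 2, 3] [1, 5, 6]

Answer:
[1, 2, 3] [4, 5, 6]
[4, 2, 3] [1, 5, 6]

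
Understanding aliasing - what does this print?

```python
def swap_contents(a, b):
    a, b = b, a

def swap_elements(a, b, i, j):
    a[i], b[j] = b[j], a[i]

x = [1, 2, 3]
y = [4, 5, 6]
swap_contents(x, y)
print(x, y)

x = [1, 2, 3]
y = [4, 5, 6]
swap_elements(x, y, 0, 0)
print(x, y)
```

Key concept: parameter rebinding vs mutation.
Step by step:
`x = [1, 2, 3]` → x = [1, 2, 3]
`y = [4, 5, 6]` → y = [4, 5, 6]
`swap_contents(x, y)` → no visible change to tracked variables
`print(x, y)` → prints [1, 2, 3] [4, 5, 6]
`x = [1, 2, 3]` → x = [1, 2, 3]
`y = [4, 5, 6]` → y = [4, 5, 6]
`swap_elements(x, y, 0, 0)` → x = [4, 2, 3]; y = [1, 5, 6]
`print(x, y)` → prints [4, 2, 3] [1, 5, 6]

Answer:
[1, 2, 3] [4, 5, 6]
[4, 2, 3] [1, 5, 6]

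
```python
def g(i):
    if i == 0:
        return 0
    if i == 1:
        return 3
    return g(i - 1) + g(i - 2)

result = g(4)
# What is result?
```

Build up from base cases: g(0)=0, g(1)=3, g(2)=3, g(3)=6, g(4)=9

Answer: 9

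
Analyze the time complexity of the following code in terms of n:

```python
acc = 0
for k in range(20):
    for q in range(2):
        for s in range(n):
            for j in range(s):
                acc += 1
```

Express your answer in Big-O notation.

Each loop level contributes: 1 × 1 × n × n. Multiplying the contributions gives O(n^2).

Answer: O(n^2)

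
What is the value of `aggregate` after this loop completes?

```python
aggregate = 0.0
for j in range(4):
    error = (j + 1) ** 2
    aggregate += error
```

Sum of squared losses 1² + 2² + ... + 4²
`aggregate` takes the values: 0.0 → 1.0 → 5.0 → 14.0 → 30.0

Answer: 30.0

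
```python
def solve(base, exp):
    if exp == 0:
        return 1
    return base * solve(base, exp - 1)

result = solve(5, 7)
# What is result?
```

solve(5, 7) = 5 * 5 * 5 * 5 * 5 * 5 * 5 = 78125

Answer: 78125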